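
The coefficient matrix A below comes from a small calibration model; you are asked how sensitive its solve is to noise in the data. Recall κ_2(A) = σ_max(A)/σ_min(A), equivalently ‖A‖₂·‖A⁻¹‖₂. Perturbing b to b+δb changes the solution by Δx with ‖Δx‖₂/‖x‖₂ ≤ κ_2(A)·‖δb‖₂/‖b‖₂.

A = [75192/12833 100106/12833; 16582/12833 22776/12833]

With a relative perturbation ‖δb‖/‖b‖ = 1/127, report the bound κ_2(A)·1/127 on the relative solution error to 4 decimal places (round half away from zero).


2.4646

AᵀA = [3526948/97969 4702464/97969; 4702464/97969 6270052/97969]; tr = 9797000/97969, det = 10000/97969
solving λ² − 9797000/97969·λ + 10000/97969 = 0 gives λ = 100, 100/97969
κ_2(A) = √(λ_max/λ_min) = √(100 / (100/97969)) = 313.0000
κ_2(A)·‖δb‖/‖b‖ = 2.4646


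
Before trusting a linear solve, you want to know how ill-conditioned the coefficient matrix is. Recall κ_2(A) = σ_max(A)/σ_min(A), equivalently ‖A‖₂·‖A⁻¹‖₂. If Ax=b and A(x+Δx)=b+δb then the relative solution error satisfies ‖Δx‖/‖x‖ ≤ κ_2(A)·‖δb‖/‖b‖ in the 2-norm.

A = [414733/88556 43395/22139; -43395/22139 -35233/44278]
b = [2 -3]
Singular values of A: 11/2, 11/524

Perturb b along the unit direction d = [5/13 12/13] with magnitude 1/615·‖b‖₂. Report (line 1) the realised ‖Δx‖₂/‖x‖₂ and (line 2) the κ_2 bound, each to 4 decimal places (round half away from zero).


σ_max = 11/2, σ_min = 11/524
condition number: (11/2) ÷ (11/524) = 262.0000
κ_2(A)·‖δb‖/‖b‖ = 0.4260
solve Ax = b  →  x = [37.1469 -87.7343]
‖b‖₂ = 3.6056 and ‖x‖₂ = 95.2743
re-solving with b+δb shifts x by Δx of norm 0.2793
realised ‖Δx‖/‖x‖ = 0.0029
tightness: 0.0029 against a bound of 0.4260 (unrounded ratio ≈ 0.0069)

0.0029
0.4260


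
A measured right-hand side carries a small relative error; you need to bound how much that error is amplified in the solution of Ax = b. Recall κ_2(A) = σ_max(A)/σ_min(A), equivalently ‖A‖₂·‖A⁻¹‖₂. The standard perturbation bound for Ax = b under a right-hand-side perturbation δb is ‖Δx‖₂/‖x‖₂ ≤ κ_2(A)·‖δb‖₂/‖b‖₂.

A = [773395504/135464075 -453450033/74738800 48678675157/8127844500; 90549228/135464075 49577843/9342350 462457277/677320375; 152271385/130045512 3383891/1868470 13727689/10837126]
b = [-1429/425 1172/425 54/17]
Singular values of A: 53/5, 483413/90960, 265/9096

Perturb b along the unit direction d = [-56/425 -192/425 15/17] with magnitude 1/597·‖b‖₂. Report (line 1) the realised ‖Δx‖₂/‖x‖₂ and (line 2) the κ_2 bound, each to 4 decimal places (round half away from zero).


0.0045
0.6094

from the listed singular values, σ₁ = 53/5, σ_n = 265/9096
κ_2(A) = (53/5) / (265/9096) = 363.8400
κ_2(A)·‖δb‖/‖b‖ = 0.6094
solve Ax = b  →  x = [-49.6314 0.6690 47.4282]
‖b‖₂ = 5.3852 and ‖x‖₂ = 68.6524
Δx = A⁻¹·δb where δb = 1/597·5.3852·d; ‖Δx‖ = 0.3096
dividing the unrounded norms, ‖Δx‖/‖x‖ = 0.0045
so the bound overstates the realised error by a factor of ≈ 135.1334 (computed from the unrounded values)


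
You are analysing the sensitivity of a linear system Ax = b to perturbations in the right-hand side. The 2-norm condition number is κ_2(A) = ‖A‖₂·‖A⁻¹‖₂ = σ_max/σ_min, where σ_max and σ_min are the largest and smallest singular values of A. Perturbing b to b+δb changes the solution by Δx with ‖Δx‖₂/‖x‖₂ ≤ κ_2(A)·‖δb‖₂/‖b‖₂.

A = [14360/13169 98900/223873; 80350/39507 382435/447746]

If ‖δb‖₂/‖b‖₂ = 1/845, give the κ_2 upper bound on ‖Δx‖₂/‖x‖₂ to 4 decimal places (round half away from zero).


M = AᵀA = [639385300/120061773 88800625/40020591; 88800625/40020591 49342925/53360788]. tr(M)=230894425/36942084, det(M)=10000/9235521
λ_max, λ_min = (230894425/36942084 ± √53306324762640625/1364717570263056)/2 = 25/4, 1600/9235521
κ_2(A) = √(λ_max/λ_min) = √((25/4) / (1600/9235521)) = 189.9375
bound on ‖Δx‖/‖x‖: κ·ε = 189.9375·1/845 = 0.2248

0.2248


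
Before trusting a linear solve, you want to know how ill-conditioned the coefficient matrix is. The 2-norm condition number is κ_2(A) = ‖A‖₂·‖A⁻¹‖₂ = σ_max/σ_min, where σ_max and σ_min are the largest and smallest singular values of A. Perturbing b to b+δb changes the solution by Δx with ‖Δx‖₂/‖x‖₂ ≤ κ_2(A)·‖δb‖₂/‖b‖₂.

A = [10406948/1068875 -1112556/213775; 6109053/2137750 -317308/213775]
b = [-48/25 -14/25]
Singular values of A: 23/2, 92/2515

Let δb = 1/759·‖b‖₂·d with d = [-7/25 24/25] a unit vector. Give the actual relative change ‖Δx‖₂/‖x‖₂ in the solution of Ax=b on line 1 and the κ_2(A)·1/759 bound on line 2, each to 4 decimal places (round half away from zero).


0.4142
0.4142

largest singular value 23/2, smallest 92/2515
condition number: (23/2) ÷ (92/2515) = 314.3750
κ_2(A)·‖δb‖/‖b‖ = 0.4142
solve Ax = b  →  x = [-0.1535 0.0818]
‖b‖ = 2.0000, ‖x‖ = 0.1739
re-solving with b+δb shifts x by Δx of norm 0.0720
relative error = 0.4142
so the bound is sharp here: realised error equals the bound


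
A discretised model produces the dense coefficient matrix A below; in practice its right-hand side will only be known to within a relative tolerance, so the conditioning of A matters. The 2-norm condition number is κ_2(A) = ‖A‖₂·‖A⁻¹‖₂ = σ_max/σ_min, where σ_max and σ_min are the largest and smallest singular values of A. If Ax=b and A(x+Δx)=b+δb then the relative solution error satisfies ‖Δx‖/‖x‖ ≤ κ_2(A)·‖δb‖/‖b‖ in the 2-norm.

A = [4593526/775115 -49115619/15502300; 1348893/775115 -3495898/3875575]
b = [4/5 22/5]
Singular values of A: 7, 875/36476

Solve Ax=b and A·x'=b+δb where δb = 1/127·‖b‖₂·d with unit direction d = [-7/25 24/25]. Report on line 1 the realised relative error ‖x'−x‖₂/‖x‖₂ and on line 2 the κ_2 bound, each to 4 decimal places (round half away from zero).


from the listed singular values, σ₁ = 7, σ_n = 875/36476
condition number: 7 ÷ (875/36476) = 291.8080
bound on ‖Δx‖/‖x‖: κ·ε = 291.8080·1/127 = 2.2977
solve Ax = b  →  x = [78.7215 146.9956]
2-norm of b is 4.4721; of x, 166.7477
re-solving with b+δb shifts x by Δx of norm 1.4679
dividing the unrounded norms, ‖Δx‖/‖x‖ = 0.0088
realised/bound (from unrounded values) ≈ 0.0038

0.0088
2.2977


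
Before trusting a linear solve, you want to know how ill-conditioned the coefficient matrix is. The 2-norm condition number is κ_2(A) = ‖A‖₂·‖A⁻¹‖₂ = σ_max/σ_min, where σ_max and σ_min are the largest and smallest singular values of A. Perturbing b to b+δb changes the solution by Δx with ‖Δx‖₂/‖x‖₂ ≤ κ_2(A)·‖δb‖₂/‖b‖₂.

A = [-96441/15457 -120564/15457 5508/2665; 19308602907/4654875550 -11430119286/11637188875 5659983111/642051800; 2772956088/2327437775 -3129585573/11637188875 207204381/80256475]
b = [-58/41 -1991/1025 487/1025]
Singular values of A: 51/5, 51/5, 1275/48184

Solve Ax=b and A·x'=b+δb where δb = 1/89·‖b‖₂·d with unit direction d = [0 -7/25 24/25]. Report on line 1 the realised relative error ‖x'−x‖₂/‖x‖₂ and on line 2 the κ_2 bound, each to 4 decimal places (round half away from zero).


largest singular value 51/5, smallest 1275/48184
condition number: (51/5) ÷ (1275/48184) = 385.4720
κ_2(A)·‖δb‖/‖b‖ = 4.3311
solve Ax = b  →  x = [-25.2481 24.1812 14.3541]
‖b‖₂ = 2.4495 and ‖x‖₂ = 37.7920
Δx = A⁻¹·δb where δb = 1/89·2.4495·d; ‖Δx‖ = 1.0401
dividing the unrounded norms, ‖Δx‖/‖x‖ = 0.0275
tightness: 0.0275 against a bound of 4.3311 (unrounded ratio ≈ 0.0064)

0.0275
4.3311


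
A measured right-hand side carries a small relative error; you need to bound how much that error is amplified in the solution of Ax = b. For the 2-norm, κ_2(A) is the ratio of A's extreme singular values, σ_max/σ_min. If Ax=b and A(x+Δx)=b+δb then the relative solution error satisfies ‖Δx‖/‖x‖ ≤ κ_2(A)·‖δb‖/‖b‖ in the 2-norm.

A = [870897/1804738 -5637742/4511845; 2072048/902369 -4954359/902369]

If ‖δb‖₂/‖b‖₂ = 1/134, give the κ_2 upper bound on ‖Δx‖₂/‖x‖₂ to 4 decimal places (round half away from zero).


1.2634

AᵀA = [820573525/149044948 -2461140099/186306185; -2461140099/186306185 29534890513/931530925]; tr = 10665684629/286624900, det = 13845841/286624900
eigenvalues of AᵀA: λ = (tr ± √(tr²−4·det))/2 = 3721/100, 3721/2866249
κ = σ_max/σ_min = (61/10)/(61/1693) = 169.3000
bound on ‖Δx‖/‖x‖: κ·ε = 169.3000·1/134 = 1.2634


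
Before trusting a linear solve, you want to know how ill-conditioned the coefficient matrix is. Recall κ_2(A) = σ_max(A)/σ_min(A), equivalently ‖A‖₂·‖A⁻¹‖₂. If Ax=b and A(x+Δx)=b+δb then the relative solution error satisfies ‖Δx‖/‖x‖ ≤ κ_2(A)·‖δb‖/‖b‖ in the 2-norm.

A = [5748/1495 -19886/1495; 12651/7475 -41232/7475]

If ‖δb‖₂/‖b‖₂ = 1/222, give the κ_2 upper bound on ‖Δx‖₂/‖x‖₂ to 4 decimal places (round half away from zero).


form AᵀA = [5834529/330625 -19995528/330625; -19995528/330625 68558596/330625] with trace 119029/529 and determinant 900/529
λ_max, λ_min = (119029/529 ± √14165998441/279841)/2 = 225, 4/529
κ = σ_max/σ_min = 15/(2/23) = 172.5000
κ_2(A)·‖δb‖/‖b‖ = 0.7770

0.7770


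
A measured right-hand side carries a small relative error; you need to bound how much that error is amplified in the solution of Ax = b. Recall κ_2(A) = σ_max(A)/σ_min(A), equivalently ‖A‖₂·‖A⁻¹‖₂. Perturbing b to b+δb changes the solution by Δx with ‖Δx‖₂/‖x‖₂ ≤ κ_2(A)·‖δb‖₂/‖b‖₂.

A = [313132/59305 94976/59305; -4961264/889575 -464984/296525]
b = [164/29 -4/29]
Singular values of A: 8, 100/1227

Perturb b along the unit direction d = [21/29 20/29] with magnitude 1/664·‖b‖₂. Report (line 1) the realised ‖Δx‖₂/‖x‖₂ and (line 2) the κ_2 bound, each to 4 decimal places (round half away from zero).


largest singular value 8, smallest 100/1227
condition number: 8 ÷ (100/1227) = 98.1600
κ_2(A)·‖δb‖/‖b‖ = 0.1478
solve Ax = b  →  x = [-13.2624 47.2568]
‖b‖ = 5.6569, ‖x‖ = 49.0825
Δx = A⁻¹·δb where δb = 1/664·5.6569·d; ‖Δx‖ = 0.1045
realised ‖Δx‖/‖x‖ = 0.0021
so the bound overstates the realised error by a factor of ≈ 69.4132 (computed from the unrounded values)

0.0021
0.1478


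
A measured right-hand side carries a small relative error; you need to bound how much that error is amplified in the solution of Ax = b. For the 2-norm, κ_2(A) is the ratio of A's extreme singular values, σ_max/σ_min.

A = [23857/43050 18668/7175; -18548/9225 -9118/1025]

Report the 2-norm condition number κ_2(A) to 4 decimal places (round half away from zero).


M = AᵀA = [116083129/26687556 14327930/741321; 14327930/741321 7075604/82369]. tr(M)=1432825/15876, det(M)=361/3969
char-poly roots: 361/4 and 4/3969
so κ_2 = √((361/4) / (4/3969)) = 299.2500

299.2500


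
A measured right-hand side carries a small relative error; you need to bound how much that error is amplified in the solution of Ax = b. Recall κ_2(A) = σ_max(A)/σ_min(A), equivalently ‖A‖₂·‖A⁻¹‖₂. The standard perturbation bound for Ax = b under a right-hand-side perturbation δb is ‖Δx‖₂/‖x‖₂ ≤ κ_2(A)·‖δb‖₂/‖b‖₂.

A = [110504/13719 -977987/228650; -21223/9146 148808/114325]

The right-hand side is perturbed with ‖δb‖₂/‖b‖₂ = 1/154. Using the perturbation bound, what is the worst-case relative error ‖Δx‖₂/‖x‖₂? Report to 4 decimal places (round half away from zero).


1.0481

AᵀA = [52898277625/752843844 -2350918640/62736987; -2350918640/62736987 1672054169/83649316]; tr = 117554957/1302498, det = 3258025/10419984
char-poly roots: 361/4 and 9025/2604996
so κ_2 = √((361/4) / (9025/2604996)) = 161.4000
perturbation bound = 161.4000·1/154 = 1.0481


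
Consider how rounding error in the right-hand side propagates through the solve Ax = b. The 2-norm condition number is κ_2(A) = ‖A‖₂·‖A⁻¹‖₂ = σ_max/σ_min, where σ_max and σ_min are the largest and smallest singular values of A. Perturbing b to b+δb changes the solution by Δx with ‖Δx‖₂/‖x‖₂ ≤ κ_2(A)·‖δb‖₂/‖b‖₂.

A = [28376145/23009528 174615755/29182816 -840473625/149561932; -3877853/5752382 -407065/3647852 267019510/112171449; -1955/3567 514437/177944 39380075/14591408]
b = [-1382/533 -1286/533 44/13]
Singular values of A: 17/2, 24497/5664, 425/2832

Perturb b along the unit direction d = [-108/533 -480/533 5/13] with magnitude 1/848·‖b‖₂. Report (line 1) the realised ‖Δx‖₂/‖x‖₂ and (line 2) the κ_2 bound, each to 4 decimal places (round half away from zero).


σ_max = 17/2, σ_min = 425/2832
κ_2(A) = (17/2) / (425/2832) = 56.6400
κ_2(A)·‖δb‖/‖b‖ = 0.0668
solve Ax = b  →  x = [25.8966 0.1726 6.3283]
‖b‖₂ = 4.8990 and ‖x‖₂ = 26.6592
δb = ε·‖b‖·d = [-0.0012 -0.0052 0.0022]; solving A·Δx = δb gives ‖Δx‖ = 0.0385
dividing the unrounded norms, ‖Δx‖/‖x‖ = 0.0014
so the bound overstates the realised error by a factor of ≈ 46.2551 (computed from the unrounded values)

0.0014
0.0668


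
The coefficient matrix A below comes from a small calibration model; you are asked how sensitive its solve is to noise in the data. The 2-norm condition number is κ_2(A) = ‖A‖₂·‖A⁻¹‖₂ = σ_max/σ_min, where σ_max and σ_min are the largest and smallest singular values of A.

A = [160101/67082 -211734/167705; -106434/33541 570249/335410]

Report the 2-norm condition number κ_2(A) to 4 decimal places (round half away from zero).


AᵀA = [70945115625/4499994724 -9459270720/1124998681; -9459270720/1124998681 20180362761/4499994724]; tr = 157656537/7785458, det = 164025/62283664
char-poly roots: 81/4 and 2025/15570916
κ_2(A) = √(λ_max/λ_min) = √((81/4) / (2025/15570916)) = 394.6000

394.6000


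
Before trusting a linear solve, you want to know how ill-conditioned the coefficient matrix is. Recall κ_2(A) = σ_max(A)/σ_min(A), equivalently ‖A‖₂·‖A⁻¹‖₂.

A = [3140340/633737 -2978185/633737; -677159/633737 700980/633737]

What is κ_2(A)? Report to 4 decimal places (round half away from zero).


106.6000

AᵀA = [6139369201/238918849 -5846037120/238918849; -5846037120/238918849 5568684625/238918849]; tr = 13921586/284089, det = 60025/284089
solving λ² − 13921586/284089·λ + 60025/284089 = 0 gives λ = 49, 1225/284089
κ = σ_max/σ_min = 7/(35/533) = 106.6000


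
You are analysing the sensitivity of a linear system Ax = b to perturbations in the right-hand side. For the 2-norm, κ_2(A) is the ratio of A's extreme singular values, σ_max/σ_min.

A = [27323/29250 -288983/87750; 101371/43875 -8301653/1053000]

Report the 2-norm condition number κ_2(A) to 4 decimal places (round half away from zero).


324.0000

form AᵀA = [11319109/1822500 -232821953/10935000; -232821953/10935000 19158118729/262440000] with trace 831522817/10497600 and determinant 62742241/1049760000
λ_max, λ_min = (831522817/10497600 ± √1106246159157841/176319369216)/2 = 7921/100, 7921/10497600
κ = σ_max/σ_min = (89/10)/(89/3240) = 324.0000


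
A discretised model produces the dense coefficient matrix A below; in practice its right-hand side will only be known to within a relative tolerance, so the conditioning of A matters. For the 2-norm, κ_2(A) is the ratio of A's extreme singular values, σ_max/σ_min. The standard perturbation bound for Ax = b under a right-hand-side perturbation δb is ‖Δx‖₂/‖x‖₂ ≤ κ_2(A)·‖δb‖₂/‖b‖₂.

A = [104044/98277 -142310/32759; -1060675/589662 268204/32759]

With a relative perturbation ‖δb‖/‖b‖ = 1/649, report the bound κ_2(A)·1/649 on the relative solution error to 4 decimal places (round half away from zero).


M = AᵀA = [5241304489/1203118596 -645875930/33419961; -645875930/33419961 318981044/3713329]. tr(M)=64599145/715716, det(M)=130321/178929
eigenvalues of AᵀA: λ = (tr ± √(tr²−4·det))/2 = 361/4, 1444/178929
so κ_2 = √((361/4) / (1444/178929)) = 105.7500
worst-case relative error ≤ 105.7500 × 1/649 = 0.1629

0.1629


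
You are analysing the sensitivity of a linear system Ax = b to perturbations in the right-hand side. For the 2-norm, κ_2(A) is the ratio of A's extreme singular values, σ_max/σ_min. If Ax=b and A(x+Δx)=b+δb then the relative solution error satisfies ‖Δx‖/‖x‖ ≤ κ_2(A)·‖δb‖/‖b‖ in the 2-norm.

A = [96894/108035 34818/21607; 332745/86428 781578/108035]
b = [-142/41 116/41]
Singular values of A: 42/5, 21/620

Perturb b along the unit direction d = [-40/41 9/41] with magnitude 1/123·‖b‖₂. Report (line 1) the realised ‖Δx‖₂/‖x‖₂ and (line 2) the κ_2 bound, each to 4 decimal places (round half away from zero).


σ_max = 42/5, σ_min = 21/620
κ = σ_max/σ_min = (42/5)/(21/620) = 248.0000
bound on ‖Δx‖/‖x‖: κ·ε = 248.0000·1/123 = 2.0163
solve Ax = b  →  x = [-104.0896 55.7843]
‖b‖₂ = 4.4721 and ‖x‖₂ = 118.0955
re-solving with b+δb shifts x by Δx of norm 1.0735
realised ‖Δx‖/‖x‖ = 0.0091
tightness: 0.0091 against a bound of 2.0163 (unrounded ratio ≈ 0.0045)

0.0091
2.0163


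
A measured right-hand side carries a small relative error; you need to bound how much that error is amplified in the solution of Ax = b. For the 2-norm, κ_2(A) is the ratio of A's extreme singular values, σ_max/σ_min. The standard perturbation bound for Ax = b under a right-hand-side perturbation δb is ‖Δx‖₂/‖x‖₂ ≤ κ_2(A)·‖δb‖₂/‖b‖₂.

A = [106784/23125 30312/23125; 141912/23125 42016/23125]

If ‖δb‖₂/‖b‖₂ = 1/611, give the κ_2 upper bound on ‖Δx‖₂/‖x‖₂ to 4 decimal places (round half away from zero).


0.3028

M = AᵀA = [1261673536/21390625 367976448/21390625; 367976448/21390625 107366464/21390625]. tr(M)=2190464/34225, det(M)=4096/34225
solving λ² − 2190464/34225·λ + 4096/34225 = 0 gives λ = 64, 64/34225
so κ_2 = √(64 / (64/34225)) = 185.0000
κ_2(A)·‖δb‖/‖b‖ = 0.3028


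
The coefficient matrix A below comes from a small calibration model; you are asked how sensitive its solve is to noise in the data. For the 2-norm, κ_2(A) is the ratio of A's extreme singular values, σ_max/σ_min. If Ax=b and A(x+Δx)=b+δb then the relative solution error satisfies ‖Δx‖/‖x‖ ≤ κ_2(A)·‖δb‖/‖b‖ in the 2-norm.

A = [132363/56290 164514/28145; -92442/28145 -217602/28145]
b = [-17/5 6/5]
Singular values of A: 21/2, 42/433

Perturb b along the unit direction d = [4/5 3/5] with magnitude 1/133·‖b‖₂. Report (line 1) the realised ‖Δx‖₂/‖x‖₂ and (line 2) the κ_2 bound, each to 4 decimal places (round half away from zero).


0.0136
0.8139

from the listed singular values, σ₁ = 21/2, σ_n = 42/433
κ_2(A) = (21/2) / (42/433) = 108.2500
κ_2(A)·‖δb‖/‖b‖ = 0.8139
solve Ax = b  →  x = [18.9231 -8.1941]
‖b‖₂ = 3.6056 and ‖x‖₂ = 20.6210
Δx = A⁻¹·δb where δb = 1/133·3.6056·d; ‖Δx‖ = 0.2795
realised ‖Δx‖/‖x‖ = 0.0136
realised/bound (from unrounded values) ≈ 0.0167


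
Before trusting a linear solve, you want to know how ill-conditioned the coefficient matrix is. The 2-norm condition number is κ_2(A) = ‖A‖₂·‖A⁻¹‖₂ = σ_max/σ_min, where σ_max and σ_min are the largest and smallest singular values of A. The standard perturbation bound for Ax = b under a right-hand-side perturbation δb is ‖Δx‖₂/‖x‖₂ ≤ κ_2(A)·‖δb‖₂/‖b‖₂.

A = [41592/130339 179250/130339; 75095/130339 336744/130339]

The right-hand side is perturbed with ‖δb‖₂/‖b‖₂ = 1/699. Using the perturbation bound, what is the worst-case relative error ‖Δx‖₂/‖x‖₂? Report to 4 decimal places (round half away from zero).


form AᵀA = [25498801/58782889 113298120/58782889; 113298120/58782889 503553924/58782889] with trace 314725/34969 and determinant 36/34969
solving λ² − 314725/34969·λ + 36/34969 = 0 gives λ = 9, 4/34969
so κ_2 = √(9 / (4/34969)) = 280.5000
worst-case relative error ≤ 280.5000 × 1/699 = 0.4013

0.4013


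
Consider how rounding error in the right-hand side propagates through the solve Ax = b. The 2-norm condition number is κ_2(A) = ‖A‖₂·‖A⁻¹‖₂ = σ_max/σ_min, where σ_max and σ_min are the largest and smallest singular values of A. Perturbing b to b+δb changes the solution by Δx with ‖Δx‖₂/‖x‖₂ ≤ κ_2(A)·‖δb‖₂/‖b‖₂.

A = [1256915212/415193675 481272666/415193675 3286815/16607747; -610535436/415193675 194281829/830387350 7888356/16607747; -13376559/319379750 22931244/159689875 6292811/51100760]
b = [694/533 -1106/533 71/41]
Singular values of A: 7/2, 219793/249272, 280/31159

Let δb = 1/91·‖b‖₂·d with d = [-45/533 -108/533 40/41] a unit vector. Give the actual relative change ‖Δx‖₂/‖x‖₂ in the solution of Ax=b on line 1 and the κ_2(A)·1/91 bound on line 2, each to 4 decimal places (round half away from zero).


σ_max = 7/2, σ_min = 280/31159
condition number: (7/2) ÷ (280/31159) = 389.4875
perturbation bound = 389.4875·1/91 = 4.2801
solve Ax = b  →  x = [38.1934 -128.9080 177.3710]
2-norm of b is 3.0000; of x, 222.5679
with δb = [-0.0028 -0.0067 0.0322], A·Δx = δb → ‖Δx‖ = 3.6686
dividing the unrounded norms, ‖Δx‖/‖x‖ = 0.0165
tightness: 0.0165 against a bound of 4.2801 (unrounded ratio ≈ 0.0039)

0.0165
4.2801


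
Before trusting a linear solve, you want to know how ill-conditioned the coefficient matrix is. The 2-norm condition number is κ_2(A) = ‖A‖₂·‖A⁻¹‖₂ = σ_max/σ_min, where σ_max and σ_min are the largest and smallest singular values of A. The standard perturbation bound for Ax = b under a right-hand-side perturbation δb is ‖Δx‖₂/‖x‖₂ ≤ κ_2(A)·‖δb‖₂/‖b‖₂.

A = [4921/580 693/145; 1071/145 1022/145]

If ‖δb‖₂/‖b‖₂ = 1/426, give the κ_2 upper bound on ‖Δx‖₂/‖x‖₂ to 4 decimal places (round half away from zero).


AᵀA = [50617/400 9261/100; 9261/100 1813/25]; tr = 3185/16, det = 2401/4
eigenvalues of AᵀA: λ = (tr ± √(tr²−4·det))/2 = 196, 49/16
so κ_2 = √(196 / (49/16)) = 8.0000
perturbation bound = 8.0000·1/426 = 0.0188

0.0188


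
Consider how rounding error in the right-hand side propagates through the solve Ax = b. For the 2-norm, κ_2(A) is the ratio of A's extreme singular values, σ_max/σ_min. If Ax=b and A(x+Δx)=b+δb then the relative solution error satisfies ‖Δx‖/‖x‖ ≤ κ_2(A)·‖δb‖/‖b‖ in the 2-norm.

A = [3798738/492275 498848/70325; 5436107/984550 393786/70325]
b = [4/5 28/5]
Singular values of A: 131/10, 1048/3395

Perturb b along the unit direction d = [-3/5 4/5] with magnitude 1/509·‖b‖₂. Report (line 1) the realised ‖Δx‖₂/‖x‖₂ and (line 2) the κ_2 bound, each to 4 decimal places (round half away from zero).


0.0028
0.0834

σ_max = 131/10, σ_min = 1048/3395
κ = σ_max/σ_min = (131/10)/(1048/3395) = 42.4375
bound on ‖Δx‖/‖x‖: κ·ε = 42.4375·1/509 = 0.0834
solve Ax = b  →  x = [-8.7155 9.5940]
‖b‖ = 5.6569, ‖x‖ = 12.9616
Δx = A⁻¹·δb where δb = 1/509·5.6569·d; ‖Δx‖ = 0.0360
realised ‖Δx‖/‖x‖ = 0.0028
realised/bound (from unrounded values) ≈ 0.0333


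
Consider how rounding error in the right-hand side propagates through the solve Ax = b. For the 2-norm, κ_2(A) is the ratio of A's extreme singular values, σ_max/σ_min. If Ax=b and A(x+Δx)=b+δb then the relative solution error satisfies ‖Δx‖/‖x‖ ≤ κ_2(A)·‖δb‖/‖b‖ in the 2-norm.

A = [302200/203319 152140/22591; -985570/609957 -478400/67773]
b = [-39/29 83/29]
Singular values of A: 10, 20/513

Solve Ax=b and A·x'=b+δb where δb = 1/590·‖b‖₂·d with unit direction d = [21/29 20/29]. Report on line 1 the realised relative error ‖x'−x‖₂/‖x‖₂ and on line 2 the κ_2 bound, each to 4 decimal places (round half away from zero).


largest singular value 10, smallest 20/513
κ_2(A) = 10 / (20/513) = 256.5000
κ_2(A)·‖δb‖/‖b‖ = 0.4347
solve Ax = b  →  x = [-25.0902 5.3378]
‖b‖ = 3.1623, ‖x‖ = 25.6518
with δb = [0.0039 0.0037], A·Δx = δb → ‖Δx‖ = 0.1375
dividing the unrounded norms, ‖Δx‖/‖x‖ = 0.0054
realised/bound (from unrounded values) ≈ 0.0123

0.0054
0.4347


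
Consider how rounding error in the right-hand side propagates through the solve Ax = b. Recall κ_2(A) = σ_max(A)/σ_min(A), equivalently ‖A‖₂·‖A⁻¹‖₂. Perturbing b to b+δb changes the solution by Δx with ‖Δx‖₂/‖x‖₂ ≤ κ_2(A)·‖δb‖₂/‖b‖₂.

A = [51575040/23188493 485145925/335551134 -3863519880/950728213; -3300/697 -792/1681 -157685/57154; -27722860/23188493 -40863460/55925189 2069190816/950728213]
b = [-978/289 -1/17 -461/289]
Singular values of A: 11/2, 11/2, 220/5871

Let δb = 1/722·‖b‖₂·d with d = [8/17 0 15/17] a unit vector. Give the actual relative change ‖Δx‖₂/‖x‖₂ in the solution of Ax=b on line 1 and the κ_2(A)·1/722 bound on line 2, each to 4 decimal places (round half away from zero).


0.0017
0.2033

from the listed singular values, σ₁ = 11/2, σ_n = 220/5871
condition number: (11/2) ÷ (220/5871) = 146.7750
worst-case relative error ≤ 146.7750 × 1/722 = 0.2033
solve Ax = b  →  x = [17.3966 -76.3202 -16.7993]
2-norm of b is 3.7417; of x, 80.0601
re-solving with b+δb shifts x by Δx of norm 0.1383
realised ‖Δx‖/‖x‖ = 0.0017
tightness: 0.0017 against a bound of 0.2033 (unrounded ratio ≈ 0.0085)


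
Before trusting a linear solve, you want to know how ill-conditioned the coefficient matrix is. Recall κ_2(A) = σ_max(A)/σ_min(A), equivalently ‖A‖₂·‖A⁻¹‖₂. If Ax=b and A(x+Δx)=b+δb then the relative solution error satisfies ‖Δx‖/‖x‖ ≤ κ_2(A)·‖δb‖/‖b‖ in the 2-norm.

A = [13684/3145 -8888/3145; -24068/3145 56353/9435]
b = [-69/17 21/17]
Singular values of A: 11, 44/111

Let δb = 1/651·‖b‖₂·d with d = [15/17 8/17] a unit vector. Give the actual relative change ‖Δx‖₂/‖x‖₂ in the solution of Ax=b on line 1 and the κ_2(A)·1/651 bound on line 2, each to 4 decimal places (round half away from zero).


0.0022
0.0426

largest singular value 11, smallest 44/111
condition number: 11 ÷ (44/111) = 27.7500
bound on ‖Δx‖/‖x‖: κ·ε = 27.7500·1/651 = 0.0426
solve Ax = b  →  x = [-4.7591 -5.8909]
‖b‖₂ = 4.2426 and ‖x‖₂ = 7.5731
Δx = A⁻¹·δb where δb = 1/651·4.2426·d; ‖Δx‖ = 0.0164
realised ‖Δx‖/‖x‖ = 0.0022
tightness: 0.0022 against a bound of 0.0426 (unrounded ratio ≈ 0.0509)


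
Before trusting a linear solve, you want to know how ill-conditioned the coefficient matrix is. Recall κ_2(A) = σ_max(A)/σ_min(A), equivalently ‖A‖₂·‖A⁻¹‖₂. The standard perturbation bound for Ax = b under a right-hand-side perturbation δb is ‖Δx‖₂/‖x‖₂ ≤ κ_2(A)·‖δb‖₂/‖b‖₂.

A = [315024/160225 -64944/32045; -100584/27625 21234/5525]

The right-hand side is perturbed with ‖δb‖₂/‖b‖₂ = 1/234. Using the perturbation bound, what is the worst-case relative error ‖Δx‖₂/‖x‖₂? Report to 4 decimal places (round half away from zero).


AᵀA = [38026016064/2220765625 -7985056464/444153125; -7985056464/444153125 1676939364/88830625]; tr = 95064804/2640625, det = 82944/2640625
λ_max, λ_min = (95064804/2640625 ± √9036440863558416/6972900390625)/2 = 36, 2304/2640625
σ_max=√36=6, σ_min=√(2304/2640625)=(48/1625) → κ = 203.1250
bound on ‖Δx‖/‖x‖: κ·ε = 203.1250·1/234 = 0.8681

0.8681


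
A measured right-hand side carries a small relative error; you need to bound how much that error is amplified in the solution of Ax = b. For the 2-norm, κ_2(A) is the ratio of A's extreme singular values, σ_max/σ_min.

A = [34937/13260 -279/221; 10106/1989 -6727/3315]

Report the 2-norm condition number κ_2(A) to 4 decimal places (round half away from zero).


36.0000

M = AᵀA = [179369689/5475600 -248899/18252; -248899/18252 217186/38025]. tr(M)=1246417/32400, det(M)=923521/810000
char-poly roots: 961/25 and 961/32400
so κ_2 = √((961/25) / (961/32400)) = 36.0000


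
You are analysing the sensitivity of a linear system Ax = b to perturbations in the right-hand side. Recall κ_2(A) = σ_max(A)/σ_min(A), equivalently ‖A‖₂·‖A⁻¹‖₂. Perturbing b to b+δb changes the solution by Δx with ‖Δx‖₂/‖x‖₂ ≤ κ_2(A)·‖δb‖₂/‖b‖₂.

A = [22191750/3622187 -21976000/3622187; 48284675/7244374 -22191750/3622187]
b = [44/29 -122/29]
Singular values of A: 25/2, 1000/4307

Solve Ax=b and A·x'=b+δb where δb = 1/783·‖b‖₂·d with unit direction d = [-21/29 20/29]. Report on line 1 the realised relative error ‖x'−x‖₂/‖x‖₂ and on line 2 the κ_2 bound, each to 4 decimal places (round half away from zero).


0.0014
0.0688

σ_max = 25/2, σ_min = 1000/4307
κ_2(A) = (25/2) / (1000/4307) = 53.8375
worst-case relative error ≤ 53.8375 × 1/783 = 0.0688
solve Ax = b  →  x = [-11.9972 -12.3651]
‖b‖ = 4.4721, ‖x‖ = 17.2287
Δx = A⁻¹·δb where δb = 1/783·4.4721·d; ‖Δx‖ = 0.0246
realised ‖Δx‖/‖x‖ = 0.0014
so the bound overstates the realised error by a factor of ≈ 48.1558 (computed from the unrounded values)


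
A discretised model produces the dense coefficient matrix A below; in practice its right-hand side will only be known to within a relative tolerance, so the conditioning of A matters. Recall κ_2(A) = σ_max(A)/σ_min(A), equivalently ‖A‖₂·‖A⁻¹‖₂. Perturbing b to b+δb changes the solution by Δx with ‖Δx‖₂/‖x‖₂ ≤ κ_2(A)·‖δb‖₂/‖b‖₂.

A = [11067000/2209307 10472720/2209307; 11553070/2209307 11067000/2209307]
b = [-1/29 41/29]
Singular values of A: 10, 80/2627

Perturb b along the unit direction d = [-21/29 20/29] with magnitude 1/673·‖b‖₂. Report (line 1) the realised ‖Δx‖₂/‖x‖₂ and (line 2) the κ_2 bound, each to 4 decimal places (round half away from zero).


0.0021
0.4879

σ_max = 10, σ_min = 80/2627
condition number: 10 ÷ (80/2627) = 328.3750
worst-case relative error ≤ 328.3750 × 1/673 = 0.4879
solve Ax = b  →  x = [-22.5741 23.8478]
‖b‖ = 1.4142, ‖x‖ = 32.8377
with δb = [-0.0015 0.0014], A·Δx = δb → ‖Δx‖ = 0.0690
dividing the unrounded norms, ‖Δx‖/‖x‖ = 0.0021
tightness: 0.0021 against a bound of 0.4879 (unrounded ratio ≈ 0.0043)


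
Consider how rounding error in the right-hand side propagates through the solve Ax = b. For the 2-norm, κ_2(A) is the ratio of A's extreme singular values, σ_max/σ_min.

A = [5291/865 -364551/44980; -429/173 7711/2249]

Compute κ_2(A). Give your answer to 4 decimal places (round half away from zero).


form AᵀA = [32595706/748225 -173818557/2992900; -173818557/2992900 927107929/11971600] with trace 57945569/478864 and determinant 366025/478864
solving λ² − 57945569/478864·λ + 366025/478864 = 0 gives λ = 121, 3025/478864
κ_2(A) = √(λ_max/λ_min) = √(121 / (3025/478864)) = 138.4000

138.4000


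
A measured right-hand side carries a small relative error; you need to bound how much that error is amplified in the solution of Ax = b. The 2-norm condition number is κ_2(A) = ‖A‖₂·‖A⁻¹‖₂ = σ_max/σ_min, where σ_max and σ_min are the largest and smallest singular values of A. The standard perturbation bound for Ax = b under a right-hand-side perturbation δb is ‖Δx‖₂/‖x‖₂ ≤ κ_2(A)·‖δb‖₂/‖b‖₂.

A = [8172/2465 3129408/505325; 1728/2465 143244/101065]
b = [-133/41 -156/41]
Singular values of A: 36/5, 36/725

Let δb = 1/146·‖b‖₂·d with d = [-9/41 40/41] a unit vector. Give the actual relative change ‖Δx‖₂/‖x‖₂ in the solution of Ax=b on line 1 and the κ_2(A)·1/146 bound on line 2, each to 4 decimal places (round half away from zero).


σ_max = 36/5, σ_min = 36/725
κ = σ_max/σ_min = (36/5)/(36/725) = 145.0000
κ_2(A)·‖δb‖/‖b‖ = 0.9932
solve Ax = b  →  x = [53.0474 -28.9216]
‖b‖₂ = 5.0000 and ‖x‖₂ = 60.4192
re-solving with b+δb shifts x by Δx of norm 0.6897
relative error = 0.0114
so the bound overstates the realised error by a factor of ≈ 87.0037 (computed from the unrounded values)

0.0114
0.9932


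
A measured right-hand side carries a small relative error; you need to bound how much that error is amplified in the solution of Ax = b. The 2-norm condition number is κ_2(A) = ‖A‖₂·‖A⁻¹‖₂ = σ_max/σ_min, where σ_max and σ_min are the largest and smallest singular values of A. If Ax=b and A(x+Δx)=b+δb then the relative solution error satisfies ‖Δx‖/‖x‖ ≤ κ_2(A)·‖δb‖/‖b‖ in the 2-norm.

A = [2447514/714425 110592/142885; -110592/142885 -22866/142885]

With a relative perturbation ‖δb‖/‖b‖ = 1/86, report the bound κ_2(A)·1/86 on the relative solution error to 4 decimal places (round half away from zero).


2.9651

AᵀA = [3745442916/303630625 168542208/60726125; 168542208/60726125 1517364/2429045]; tr = 2340936/180625, det = 11664/4515625
char-poly roots: 324/25 and 36/180625
σ_max=√(324/25)=(18/5), σ_min=√(36/180625)=(6/425) → κ = 255.0000
bound on ‖Δx‖/‖x‖: κ·ε = 255.0000·1/86 = 2.9651


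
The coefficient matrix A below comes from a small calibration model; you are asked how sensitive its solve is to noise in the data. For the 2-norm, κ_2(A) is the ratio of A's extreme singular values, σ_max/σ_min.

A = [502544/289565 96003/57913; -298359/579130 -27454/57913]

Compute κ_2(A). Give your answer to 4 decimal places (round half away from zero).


AᵀA = [43968799225/13415662276 10468261125/3353915569; 10468261125/3353915569 9970298125/3353915569]; tr = 99702725/15952036, det = 15625/15952036
char-poly roots: 25/4 and 625/3988009
κ = σ_max/σ_min = (5/2)/(25/1997) = 199.7000

199.7000


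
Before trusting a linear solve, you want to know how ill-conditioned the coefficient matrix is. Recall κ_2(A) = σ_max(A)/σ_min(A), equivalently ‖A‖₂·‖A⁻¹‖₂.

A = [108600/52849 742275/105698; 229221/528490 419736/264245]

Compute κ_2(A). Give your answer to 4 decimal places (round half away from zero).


M = AᵀA = [732860361/166152100 628045488/41538025; 628045488/41538025 8613335889/166152100]. tr(M)=186923925/3323042, det(M)=1265625/26584336
solving λ² − 186923925/3323042·λ + 1265625/26584336 = 0 gives λ = 225/4, 5625/6646084
κ = σ_max/σ_min = (15/2)/(75/2578) = 257.8000

257.8000


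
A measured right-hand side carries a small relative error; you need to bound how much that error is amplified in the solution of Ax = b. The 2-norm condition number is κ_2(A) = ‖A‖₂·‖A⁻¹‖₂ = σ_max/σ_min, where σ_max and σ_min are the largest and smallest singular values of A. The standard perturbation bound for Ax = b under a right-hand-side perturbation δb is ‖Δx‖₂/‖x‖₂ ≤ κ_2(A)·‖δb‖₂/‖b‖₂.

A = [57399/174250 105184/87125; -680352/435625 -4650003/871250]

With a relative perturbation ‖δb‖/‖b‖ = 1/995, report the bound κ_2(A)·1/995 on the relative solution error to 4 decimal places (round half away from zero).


AᵀA = [1150435161/451562500 985893888/112890625; 985893888/112890625 13521056089/451562500]; tr = 11737193/361250, det = 1172889/72250000
eigenvalues of AᵀA: λ = (tr ± √(tr²−4·det))/2 = 3249/100, 361/722500
κ = σ_max/σ_min = (57/10)/(19/850) = 255.0000
bound on ‖Δx‖/‖x‖: κ·ε = 255.0000·1/995 = 0.2563

0.2563


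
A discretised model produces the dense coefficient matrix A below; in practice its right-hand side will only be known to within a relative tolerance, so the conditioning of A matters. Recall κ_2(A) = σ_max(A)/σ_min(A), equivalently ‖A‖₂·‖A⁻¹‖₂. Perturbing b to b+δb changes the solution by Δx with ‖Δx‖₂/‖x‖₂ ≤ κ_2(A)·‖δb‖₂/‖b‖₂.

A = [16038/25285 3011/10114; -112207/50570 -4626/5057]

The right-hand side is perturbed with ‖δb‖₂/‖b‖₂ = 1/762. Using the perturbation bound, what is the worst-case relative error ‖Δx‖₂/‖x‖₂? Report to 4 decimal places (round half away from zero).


0.1021

M = AᵀA = [544771225/102292996 56736000/25573249; 56736000/25573249 94665625/102292996]. tr(M)=1891825/302642, det(M)=15625/2421136
char-poly roots: 25/4 and 625/605284
so κ_2 = √((25/4) / (625/605284)) = 77.8000
worst-case relative error ≤ 77.8000 × 1/762 = 0.1021


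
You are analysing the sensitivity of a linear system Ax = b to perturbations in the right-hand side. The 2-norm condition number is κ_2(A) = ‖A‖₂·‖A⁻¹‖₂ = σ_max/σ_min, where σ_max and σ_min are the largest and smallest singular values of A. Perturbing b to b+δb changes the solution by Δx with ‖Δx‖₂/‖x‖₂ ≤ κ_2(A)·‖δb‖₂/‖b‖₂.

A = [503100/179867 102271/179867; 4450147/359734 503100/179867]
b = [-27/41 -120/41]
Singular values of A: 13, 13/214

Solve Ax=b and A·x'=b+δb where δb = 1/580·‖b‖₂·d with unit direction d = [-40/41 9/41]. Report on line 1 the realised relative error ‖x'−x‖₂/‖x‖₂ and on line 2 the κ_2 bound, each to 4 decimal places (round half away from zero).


0.3690
0.3690

from the listed singular values, σ₁ = 13, σ_n = 13/214
κ = σ_max/σ_min = 13/(13/214) = 214.0000
bound on ‖Δx‖/‖x‖: κ·ε = 214.0000·1/580 = 0.3690
solve Ax = b  →  x = [-0.2251 -0.0507]
‖b‖ = 3.0000, ‖x‖ = 0.2308
Δx = A⁻¹·δb where δb = 1/580·3.0000·d; ‖Δx‖ = 0.0851
relative error = 0.3690
so the bound is sharp here: realised error equals the bound


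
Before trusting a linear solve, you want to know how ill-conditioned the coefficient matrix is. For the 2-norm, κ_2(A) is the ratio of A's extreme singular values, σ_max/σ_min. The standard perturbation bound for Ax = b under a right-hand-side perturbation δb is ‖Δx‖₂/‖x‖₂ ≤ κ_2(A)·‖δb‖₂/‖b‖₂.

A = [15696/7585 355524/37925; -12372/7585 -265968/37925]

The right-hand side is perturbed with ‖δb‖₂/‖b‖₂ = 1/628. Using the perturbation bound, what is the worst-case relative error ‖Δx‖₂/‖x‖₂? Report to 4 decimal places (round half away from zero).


form AᵀA = [15977232/2301289 354834432/11506445; 354834432/11506445 7885451664/57532225] with trace 4928544/34225 and determinant 20736/34225
char-poly roots: 144 and 144/34225
κ_2(A) = √(λ_max/λ_min) = √(144 / (144/34225)) = 185.0000
κ_2(A)·‖δb‖/‖b‖ = 0.2946

0.2946


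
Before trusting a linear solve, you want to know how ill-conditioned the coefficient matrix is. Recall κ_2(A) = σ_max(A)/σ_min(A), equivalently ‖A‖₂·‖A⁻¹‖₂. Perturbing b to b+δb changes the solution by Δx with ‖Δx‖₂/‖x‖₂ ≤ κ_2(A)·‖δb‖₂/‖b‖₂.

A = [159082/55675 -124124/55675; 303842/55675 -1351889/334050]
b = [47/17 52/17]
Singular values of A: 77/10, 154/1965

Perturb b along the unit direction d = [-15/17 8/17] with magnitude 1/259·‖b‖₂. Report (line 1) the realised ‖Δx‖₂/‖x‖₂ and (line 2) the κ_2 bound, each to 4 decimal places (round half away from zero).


0.0159
0.3793

largest singular value 77/10, smallest 154/1965
κ_2(A) = (77/10) / (154/1965) = 98.2500
perturbation bound = 98.2500·1/259 = 0.3793
solve Ax = b  →  x = [-7.2403 -10.5195]
2-norm of b is 4.1231; of x, 12.7703
Δx = A⁻¹·δb where δb = 1/259·4.1231·d; ‖Δx‖ = 0.2031
realised ‖Δx‖/‖x‖ = 0.0159
so the bound overstates the realised error by a factor of ≈ 23.8489 (computed from the unrounded values)


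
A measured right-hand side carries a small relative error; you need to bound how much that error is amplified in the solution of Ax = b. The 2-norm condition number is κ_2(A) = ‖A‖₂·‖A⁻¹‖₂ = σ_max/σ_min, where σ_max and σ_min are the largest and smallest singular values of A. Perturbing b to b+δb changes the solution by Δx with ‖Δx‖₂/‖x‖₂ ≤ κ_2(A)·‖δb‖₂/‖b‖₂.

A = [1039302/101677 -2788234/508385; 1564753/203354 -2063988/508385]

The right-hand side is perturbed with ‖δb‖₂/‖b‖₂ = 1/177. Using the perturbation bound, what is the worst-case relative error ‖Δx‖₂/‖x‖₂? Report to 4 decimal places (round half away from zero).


AᵀA = [398179208225/2432520548 -53089798590/608130137; -53089798590/608130137 28315988948/608130137]; tr = 30084892001/143089444, det = 17682025/35772361
solving λ² − 30084892001/143089444·λ + 17682025/35772361 = 0 gives λ = 841/4, 84100/35772361
κ_2(A) = √(λ_max/λ_min) = √((841/4) / (84100/35772361)) = 299.0500
κ_2(A)·‖δb‖/‖b‖ = 1.6895

1.6895
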